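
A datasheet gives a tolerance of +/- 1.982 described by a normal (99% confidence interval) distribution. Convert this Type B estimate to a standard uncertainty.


u_B = half_width / 2.576
u_B = 1.982 / 2.576
u_B = 0.7694

0.7694


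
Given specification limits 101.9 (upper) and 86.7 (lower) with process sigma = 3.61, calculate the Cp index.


Cp = (USL - LSL) / (6 * sigma)
= (101.9 - 86.7) / (6 * 3.61)
= 15.2000 / 21.6600
= 0.7018

0.7018


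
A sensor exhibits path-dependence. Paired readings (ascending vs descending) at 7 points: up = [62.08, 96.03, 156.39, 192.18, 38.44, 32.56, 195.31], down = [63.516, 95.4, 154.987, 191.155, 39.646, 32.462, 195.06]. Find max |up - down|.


|62.08 - 63.516| = 1.4360
|96.03 - 95.4| = 0.6300
|156.39 - 154.987| = 1.4030
|192.18 - 191.155| = 1.0250
|38.44 - 39.646| = 1.2060
|32.56 - 32.462| = 0.0980
|195.31 - 195.06| = 0.2500
hysteresis = max(diffs) = 1.4360

1.4360


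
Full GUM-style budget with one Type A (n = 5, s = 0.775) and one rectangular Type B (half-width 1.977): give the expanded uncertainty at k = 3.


u_A = s / sqrt(n) = 0.775 / sqrt(5) = 0.34659054
u_B = half_width / sqrt(3) = 1.977 / sqrt(3) = 1.1414215
uc = sqrt(u_A^2 + u_B^2) = sqrt(0.34659054^2 + 1.1414215^2) = 1.1928822
U = k * uc = 3 * 1.1928822
U = 3.5786

3.5786


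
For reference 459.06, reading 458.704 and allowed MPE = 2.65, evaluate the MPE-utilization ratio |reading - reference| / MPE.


e = indication - reference = 458.704 - 459.06 = -0.3560
|e| = 0.3560
ratio = |e| / MPE = 0.3560 / 2.65
ratio = 0.1343

0.1343


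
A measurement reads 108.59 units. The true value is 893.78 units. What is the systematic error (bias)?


Systematic error = measured - true
= 108.59 - 893.78
= -785.1900

-785.1900


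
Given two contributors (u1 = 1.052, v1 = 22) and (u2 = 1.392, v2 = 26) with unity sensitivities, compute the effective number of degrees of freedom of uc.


uc = sqrt(u1^2 + u2^2) = sqrt(1.052^2 + 1.392^2) = 1.7448117
v_eff = uc^4 / (u1^4/v1 + u2^4/v2)
= 1.7448117^4 / (1.052^4/22 + 1.392^4/26)
= 9.2681757 / 0.2000779
v_eff = 46.3228

46.3228


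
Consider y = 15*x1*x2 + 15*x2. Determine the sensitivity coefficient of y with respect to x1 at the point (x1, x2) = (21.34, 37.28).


y = 15*x1*x2 + 15*x2
dy/dx1 = 15*x2
Evaluate at x2 = 37.28: c1 = 15 * 37.28
c1 = 559.2000

559.2000


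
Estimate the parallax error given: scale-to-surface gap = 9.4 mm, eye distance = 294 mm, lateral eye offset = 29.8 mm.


error = h * offset / d
= 9.4 * 29.8 / 294
= 0.9528

0.9528


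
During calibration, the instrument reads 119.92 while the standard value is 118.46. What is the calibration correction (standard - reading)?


Correction = standard - reading
= 118.46 - 119.92
= -1.4600

-1.4600


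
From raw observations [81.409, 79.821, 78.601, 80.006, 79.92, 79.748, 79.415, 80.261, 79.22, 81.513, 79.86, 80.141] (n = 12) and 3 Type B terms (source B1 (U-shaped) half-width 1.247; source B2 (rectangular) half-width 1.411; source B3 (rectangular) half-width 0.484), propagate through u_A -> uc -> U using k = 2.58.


mean = (81.409 + 79.821 + 78.601 + 80.006 + 79.92 + 79.748 + 79.415 + 80.261 + 79.22 + 81.513 + 79.86 + 80.141) / 12 = 79.99291667
s = sqrt(sum((x - mean)^2)/(n-1)) = 0.81971486
u_A = s / sqrt(n) = 0.81971486 / sqrt(12) = 0.2366313
u_B1 = 1.247 / sqrt(2) = 0.88176216
u_B2 = 1.411 / sqrt(3) = 0.81464123
u_B3 = 0.484 / sqrt(3) = 0.27943753
uc = sqrt(0.2366313^2 + 0.88176216^2 + 0.81464123^2 + 0.27943753^2) = 1.2550795
U = k * uc = 2.58 * 1.2550795
U = 3.2381

3.2381


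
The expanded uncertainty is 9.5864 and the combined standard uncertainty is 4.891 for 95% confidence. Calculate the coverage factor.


k = U / uc
k = 9.5864 / 4.891
k = 1.96

1.96


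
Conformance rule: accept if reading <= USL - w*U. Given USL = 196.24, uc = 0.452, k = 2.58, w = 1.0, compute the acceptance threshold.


U = k * uc = 2.58 * 0.452 = 1.16616
guard band g = w * U = 1.0 * 1.16616 = 1.16616
AL = USL - g = 196.24 - 1.16616
AL = 195.0738

195.0738


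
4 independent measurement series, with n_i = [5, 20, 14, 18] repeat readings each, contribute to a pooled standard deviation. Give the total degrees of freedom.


nu = sum_i (n_i - 1)
nu = ((5 - 1) + (20 - 1) + (14 - 1) + (18 - 1))
nu = 4 + 19 + 13 + 17
nu = 53

53


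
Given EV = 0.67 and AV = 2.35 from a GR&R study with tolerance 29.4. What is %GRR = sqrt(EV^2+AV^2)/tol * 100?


GRR = sqrt(EV^2 + AV^2) = sqrt(0.67^2 + 2.35^2) = 2.4436448
%GRR = GRR / tol * 100 = 2.4436448 / 29.4 * 100
%GRR = 8.3117

8.3117


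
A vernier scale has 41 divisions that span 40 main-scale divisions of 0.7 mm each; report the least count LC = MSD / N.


LC = MSD / n_div
= 0.7 / 41
= 0.0171

0.0171


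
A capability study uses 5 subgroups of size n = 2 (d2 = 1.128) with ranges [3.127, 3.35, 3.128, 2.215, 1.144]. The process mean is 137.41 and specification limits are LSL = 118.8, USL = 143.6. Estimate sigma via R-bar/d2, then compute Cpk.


R_bar = (3.127 + 3.35 + 3.128 + 2.215 + 1.144) / 5 = 2.5928
sigma = R_bar / d2 = 2.5928 / 1.128 = 2.2985816
Cp = (USL - LSL)/(6*sigma) = (143.6 - 118.8)/(6*2.2985816) = 1.7982
Cpu = (143.6 - 137.41)/(3*2.2985816) = 0.8977
Cpl = (137.41 - 118.8)/(3*2.2985816) = 2.6988
Cpk = min(Cpu, Cpl) = 0.8977

0.8977


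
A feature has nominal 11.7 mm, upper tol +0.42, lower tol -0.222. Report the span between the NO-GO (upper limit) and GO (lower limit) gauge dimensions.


GO = nominal - lower_tol (smallest hole = maximum material condition)
GO = 11.7 - 0.222 = 11.478
NO-GO = nominal + upper_tol (largest hole = least material condition)
NO-GO = 11.7 + 0.42 = 12.12
spread = NO-GO - GO = 12.12 - 11.478 = 0.6420

0.6420


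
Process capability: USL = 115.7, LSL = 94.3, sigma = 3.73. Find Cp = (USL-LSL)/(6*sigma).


Cp = (USL - LSL) / (6 * sigma)
= (115.7 - 94.3) / (6 * 3.73)
= 21.4000 / 22.3800
= 0.9562

0.9562


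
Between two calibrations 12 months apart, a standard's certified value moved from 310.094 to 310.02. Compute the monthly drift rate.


rate = (v2 - v1) / months
= (310.02 - 310.094) / 12
= -0.0740 / 12
= -0.0062

-0.0062


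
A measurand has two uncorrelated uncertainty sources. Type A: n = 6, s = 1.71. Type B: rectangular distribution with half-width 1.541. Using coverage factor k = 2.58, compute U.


u_A = s / sqrt(n) = 1.71 / sqrt(6) = 0.69810458
u_B = half_width / sqrt(3) = 1.541 / sqrt(3) = 0.88969676
uc = sqrt(u_A^2 + u_B^2) = sqrt(0.69810458^2 + 0.88969676^2) = 1.1308892
U = k * uc = 2.58 * 1.1308892
U = 2.9177

2.9177


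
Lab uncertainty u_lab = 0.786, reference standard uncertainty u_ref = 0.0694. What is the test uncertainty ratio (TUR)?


TUR = u_lab / u_ref
= 0.786 / 0.0694
= 11.3256

11.3256


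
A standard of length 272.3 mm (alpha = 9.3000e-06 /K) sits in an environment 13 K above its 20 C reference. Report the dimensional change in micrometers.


dL = L * alpha * dT
= 272.3 * 9.3000e-06 * 13
= 0.0329211 mm
dL_um = 0.0329211 * 1000 = 32.9211 um

32.9211


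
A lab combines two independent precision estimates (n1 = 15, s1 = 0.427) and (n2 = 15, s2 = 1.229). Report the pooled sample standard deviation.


s_p = sqrt(((n1-1)*s1^2 + (n2-1)*s2^2) / (n1+n2-2))
numerator = (15-1)*0.427^2 + (15-1)*1.229^2 = 2.552606 + 21.146174 = 23.69878
denominator = 15 + 15 - 2 = 28
s_p^2 = 23.69878 / 28 = 0.846385
s_p = sqrt(0.846385) = 0.9200

0.9200


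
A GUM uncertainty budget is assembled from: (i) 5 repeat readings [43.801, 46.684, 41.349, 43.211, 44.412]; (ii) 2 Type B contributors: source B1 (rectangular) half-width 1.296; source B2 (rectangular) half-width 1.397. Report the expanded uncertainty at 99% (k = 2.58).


mean = (43.801 + 46.684 + 41.349 + 43.211 + 44.412) / 5 = 43.8914
s = sqrt(sum((x - mean)^2)/(n-1)) = 1.9367856
u_A = s / sqrt(n) = 1.9367856 / sqrt(5) = 0.86615685
u_B1 = 1.296 / sqrt(3) = 0.74824595
u_B2 = 1.397 / sqrt(3) = 0.80655833
uc = sqrt(0.86615685^2 + 0.74824595^2 + 0.80655833^2) = 1.4002271
U = k * uc = 2.58 * 1.4002271
U = 3.6126

3.6126


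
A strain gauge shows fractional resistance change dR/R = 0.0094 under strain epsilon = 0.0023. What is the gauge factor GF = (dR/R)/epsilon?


GF = (dR/R) / epsilon
= 0.0094 / 0.0023
= 4.0870

4.0870


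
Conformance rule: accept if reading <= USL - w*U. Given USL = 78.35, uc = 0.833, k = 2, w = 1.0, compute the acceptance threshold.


U = k * uc = 2 * 0.833 = 1.666
guard band g = w * U = 1.0 * 1.666 = 1.666
AL = USL - g = 78.35 - 1.666
AL = 76.6840

76.6840


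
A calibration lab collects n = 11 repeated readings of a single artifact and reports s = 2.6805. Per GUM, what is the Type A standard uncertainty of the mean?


u_A = s / sqrt(n)
u_A = 2.6805 / sqrt(11)
u_A = 2.6805 / 3.3166248
u_A = 0.8082

0.8082


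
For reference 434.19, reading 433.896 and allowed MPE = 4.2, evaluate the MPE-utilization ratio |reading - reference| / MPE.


e = indication - reference = 433.896 - 434.19 = -0.2940
|e| = 0.2940
ratio = |e| / MPE = 0.2940 / 4.2
ratio = 0.0700

0.0700


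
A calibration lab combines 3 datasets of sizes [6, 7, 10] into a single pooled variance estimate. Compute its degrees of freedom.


nu = sum_i (n_i - 1)
nu = ((6 - 1) + (7 - 1) + (10 - 1))
nu = 5 + 6 + 9
nu = 20

20


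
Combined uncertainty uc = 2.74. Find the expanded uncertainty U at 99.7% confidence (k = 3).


U = k * uc
U = 3 * 2.74
U = 8.2200

8.2200


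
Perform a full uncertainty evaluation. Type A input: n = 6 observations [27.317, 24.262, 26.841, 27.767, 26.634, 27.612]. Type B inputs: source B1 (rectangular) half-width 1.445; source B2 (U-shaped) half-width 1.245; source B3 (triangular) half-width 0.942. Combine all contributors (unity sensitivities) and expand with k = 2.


mean = (27.317 + 24.262 + 26.841 + 27.767 + 26.634 + 27.612) / 6 = 26.73883333
s = sqrt(sum((x - mean)^2)/(n-1)) = 1.2891823
u_A = s / sqrt(n) = 1.2891823 / sqrt(6) = 0.52630647
u_B1 = 1.445 / sqrt(3) = 0.83427114
u_B2 = 1.245 / sqrt(2) = 0.88034794
u_B3 = 0.942 / sqrt(6) = 0.38456989
uc = sqrt(0.52630647^2 + 0.83427114^2 + 0.88034794^2 + 0.38456989^2) = 1.3769217
U = k * uc = 2 * 1.3769217
U = 2.7538

2.7538


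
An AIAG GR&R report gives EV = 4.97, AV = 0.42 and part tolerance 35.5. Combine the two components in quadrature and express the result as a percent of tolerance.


GRR = sqrt(EV^2 + AV^2) = sqrt(4.97^2 + 0.42^2) = 4.9877149
%GRR = GRR / tol * 100 = 4.9877149 / 35.5 * 100
%GRR = 14.0499

14.0499


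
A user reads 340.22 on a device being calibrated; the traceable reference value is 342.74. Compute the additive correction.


Correction = standard - reading
= 342.74 - 340.22
= 2.5200

2.5200


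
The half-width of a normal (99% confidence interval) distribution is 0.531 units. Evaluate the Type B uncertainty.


u_B = half_width / 2.576
u_B = 0.531 / 2.576
u_B = 0.2061

0.2061


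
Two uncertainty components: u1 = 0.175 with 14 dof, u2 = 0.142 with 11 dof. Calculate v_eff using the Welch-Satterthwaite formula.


uc = sqrt(u1^2 + u2^2) = sqrt(0.175^2 + 0.142^2) = 0.22536415
v_eff = uc^4 / (u1^4/v1 + u2^4/v2)
= 0.22536415^4 / (0.175^4/14 + 0.142^4/11)
= 0.0025795225 / 0.00010395463
v_eff = 24.8139

24.8139


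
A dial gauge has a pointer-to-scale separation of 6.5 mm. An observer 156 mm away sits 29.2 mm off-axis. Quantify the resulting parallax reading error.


error = h * offset / d
= 6.5 * 29.2 / 156
= 1.2167

1.2167


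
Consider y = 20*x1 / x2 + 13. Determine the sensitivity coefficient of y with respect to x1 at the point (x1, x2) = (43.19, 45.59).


y = 20*x1 / x2 + 13
dy/dx1 = 20/x2
Evaluate at x2 = 45.59: c1 = 20 / 45.59
c1 = 0.4387

0.4387


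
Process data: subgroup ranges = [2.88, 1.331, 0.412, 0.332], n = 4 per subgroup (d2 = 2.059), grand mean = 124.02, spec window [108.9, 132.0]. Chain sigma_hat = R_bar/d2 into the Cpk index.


R_bar = (2.88 + 1.331 + 0.412 + 0.332) / 4 = 1.23875
sigma = R_bar / d2 = 1.23875 / 2.059 = 0.601627
Cp = (USL - LSL)/(6*sigma) = (132.0 - 108.9)/(6*0.601627) = 6.3993
Cpu = (132.0 - 124.02)/(3*0.601627) = 4.4213
Cpl = (124.02 - 108.9)/(3*0.601627) = 8.3773
Cpk = min(Cpu, Cpl) = 4.4213

4.4213


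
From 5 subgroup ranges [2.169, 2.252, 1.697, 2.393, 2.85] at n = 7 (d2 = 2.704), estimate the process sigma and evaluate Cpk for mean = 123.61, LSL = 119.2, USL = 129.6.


R_bar = (2.169 + 2.252 + 1.697 + 2.393 + 2.85) / 5 = 2.2722
sigma = R_bar / d2 = 2.2722 / 2.704 = 0.84031065
Cp = (USL - LSL)/(6*sigma) = (129.6 - 119.2)/(6*0.84031065) = 2.0627
Cpu = (129.6 - 123.61)/(3*0.84031065) = 2.3761
Cpl = (123.61 - 119.2)/(3*0.84031065) = 1.7494
Cpk = min(Cpu, Cpl) = 1.7494

1.7494


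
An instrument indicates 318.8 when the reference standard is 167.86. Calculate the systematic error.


Systematic error = measured - true
= 318.8 - 167.86
= 150.9400

150.9400


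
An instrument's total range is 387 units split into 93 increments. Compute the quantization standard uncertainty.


resolution = range / divisions
resolution = 387 / 93 = 4.1612903
u_res = resolution / (2*sqrt(3))
u_res = 4.1612903 / 3.4641016
u_res = 1.2013

1.2013


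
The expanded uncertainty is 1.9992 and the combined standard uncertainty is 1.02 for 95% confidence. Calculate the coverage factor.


k = U / uc
k = 1.9992 / 1.02
k = 1.96

1.96


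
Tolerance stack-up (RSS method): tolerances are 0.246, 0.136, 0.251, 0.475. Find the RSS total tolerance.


RSS = sqrt(0.246^2 + 0.136^2 + 0.251^2 + 0.475^2)
= sqrt(0.367638)
= 0.6063

0.6063


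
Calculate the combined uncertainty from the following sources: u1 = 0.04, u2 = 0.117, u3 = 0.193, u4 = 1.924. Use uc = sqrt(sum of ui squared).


uc = sqrt(0.04^2 + 0.117^2 + 0.193^2 + 1.924^2)
uc = sqrt(3.754314)
uc = 1.9376

1.9376


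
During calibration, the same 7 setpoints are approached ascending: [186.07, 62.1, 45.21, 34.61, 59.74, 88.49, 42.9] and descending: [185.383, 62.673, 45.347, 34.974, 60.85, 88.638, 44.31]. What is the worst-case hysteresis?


|186.07 - 185.383| = 0.6870
|62.1 - 62.673| = 0.5730
|45.21 - 45.347| = 0.1370
|34.61 - 34.974| = 0.3640
|59.74 - 60.85| = 1.1100
|88.49 - 88.638| = 0.1480
|42.9 - 44.31| = 1.4100
hysteresis = max(diffs) = 1.4100

1.4100


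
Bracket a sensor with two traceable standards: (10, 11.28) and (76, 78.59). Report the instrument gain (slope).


slope = (y2 - y1) / (x2 - x1)
= (78.59 - 11.28) / (76 - 10)
= 67.3100 / 66
= 1.0198

1.0198


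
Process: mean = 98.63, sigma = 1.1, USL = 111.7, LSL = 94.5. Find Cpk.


Cpu = (USL - mean) / (3*sigma) = (111.7 - 98.63) / (3*1.1) = 3.9606
Cpl = (mean - LSL) / (3*sigma) = (98.63 - 94.5) / (3*1.1) = 1.2515
Cpk = min(Cpu, Cpl) = 1.2515

1.2515


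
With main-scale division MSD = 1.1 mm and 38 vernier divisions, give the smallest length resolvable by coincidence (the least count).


LC = MSD / n_div
= 1.1 / 38
= 0.0289

0.0289


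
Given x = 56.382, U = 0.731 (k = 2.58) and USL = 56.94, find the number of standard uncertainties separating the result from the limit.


u = U / k = 0.731 / 2.58 = 0.28333333
margin = |USL - x| = |56.94 - 56.382| = 0.558
z = margin / u = 0.558 / 0.28333333
z = 1.9694

1.9694


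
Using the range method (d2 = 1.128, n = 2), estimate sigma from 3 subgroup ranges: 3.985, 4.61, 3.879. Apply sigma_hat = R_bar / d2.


R_bar = (3.985 + 4.61 + 3.879) / 3
R_bar = 12.474 / 3 = 4.158
sigma_hat = R_bar / d2 = 4.158 / 1.128 = 3.6862

3.6862


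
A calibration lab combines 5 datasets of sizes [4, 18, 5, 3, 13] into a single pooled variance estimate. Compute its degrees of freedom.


nu = sum_i (n_i - 1)
nu = ((4 - 1) + (18 - 1) + (5 - 1) + (3 - 1) + (13 - 1))
nu = 3 + 17 + 4 + 2 + 12
nu = 38

38


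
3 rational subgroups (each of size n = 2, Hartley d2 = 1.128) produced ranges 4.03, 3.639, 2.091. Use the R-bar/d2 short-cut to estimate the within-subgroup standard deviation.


R_bar = (4.03 + 3.639 + 2.091) / 3
R_bar = 9.76 / 3 = 3.2533333
sigma_hat = R_bar / d2 = 3.2533333 / 1.128 = 2.8842

2.8842


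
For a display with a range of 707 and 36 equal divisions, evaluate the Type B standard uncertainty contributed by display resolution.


resolution = range / divisions
resolution = 707 / 36 = 19.638889
u_res = resolution / (2*sqrt(3))
u_res = 19.638889 / 3.4641016
u_res = 5.6693

5.6693


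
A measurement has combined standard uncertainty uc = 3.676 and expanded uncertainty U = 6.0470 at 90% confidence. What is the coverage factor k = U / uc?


k = U / uc
k = 6.0470 / 3.676
k = 1.645

1.645


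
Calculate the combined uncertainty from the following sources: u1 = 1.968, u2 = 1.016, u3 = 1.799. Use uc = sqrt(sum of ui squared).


uc = sqrt(1.968^2 + 1.016^2 + 1.799^2)
uc = sqrt(8.141681)
uc = 2.8534

2.8534


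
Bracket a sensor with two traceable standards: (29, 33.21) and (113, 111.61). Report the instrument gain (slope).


slope = (y2 - y1) / (x2 - x1)
= (111.61 - 33.21) / (113 - 29)
= 78.4000 / 84
= 0.9333

0.9333


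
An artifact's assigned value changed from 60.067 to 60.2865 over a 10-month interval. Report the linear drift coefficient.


rate = (v2 - v1) / months
= (60.2865 - 60.067) / 10
= 0.2195 / 10
= 0.0219

0.0219


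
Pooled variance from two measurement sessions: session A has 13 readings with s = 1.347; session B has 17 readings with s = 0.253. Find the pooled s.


s_p = sqrt(((n1-1)*s1^2 + (n2-1)*s2^2) / (n1+n2-2))
numerator = (13-1)*1.347^2 + (17-1)*0.253^2 = 21.772908 + 1.024144 = 22.797052
denominator = 13 + 17 - 2 = 28
s_p^2 = 22.797052 / 28 = 0.81418043
s_p = sqrt(0.81418043) = 0.9023

0.9023


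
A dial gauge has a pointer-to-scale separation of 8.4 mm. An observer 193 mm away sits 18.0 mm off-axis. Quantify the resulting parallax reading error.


error = h * offset / d
= 8.4 * 18.0 / 193
= 0.7834

0.7834


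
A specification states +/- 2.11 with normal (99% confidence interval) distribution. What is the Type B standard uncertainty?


u_B = half_width / 2.576
u_B = 2.11 / 2.576
u_B = 0.8191

0.8191


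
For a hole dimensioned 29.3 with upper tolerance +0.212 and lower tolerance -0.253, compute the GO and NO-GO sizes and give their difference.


GO = nominal - lower_tol (smallest hole = maximum material condition)
GO = 29.3 - 0.253 = 29.047
NO-GO = nominal + upper_tol (largest hole = least material condition)
NO-GO = 29.3 + 0.212 = 29.512
spread = NO-GO - GO = 29.512 - 29.047 = 0.4650

0.4650


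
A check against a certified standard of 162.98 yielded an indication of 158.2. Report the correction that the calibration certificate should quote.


Correction = standard - reading
= 162.98 - 158.2
= 4.7800

4.7800


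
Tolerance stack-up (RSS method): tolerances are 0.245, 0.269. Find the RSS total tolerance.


RSS = sqrt(0.245^2 + 0.269^2)
= sqrt(0.132386)
= 0.3638

0.3638


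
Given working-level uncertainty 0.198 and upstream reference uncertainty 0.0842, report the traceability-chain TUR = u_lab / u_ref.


TUR = u_lab / u_ref
= 0.198 / 0.0842
= 2.3515

2.3515


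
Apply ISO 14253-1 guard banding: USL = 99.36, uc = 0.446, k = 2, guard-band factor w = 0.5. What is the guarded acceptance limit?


U = k * uc = 2 * 0.446 = 0.892
guard band g = w * U = 0.5 * 0.892 = 0.446
AL = USL - g = 99.36 - 0.446
AL = 98.9140

98.9140


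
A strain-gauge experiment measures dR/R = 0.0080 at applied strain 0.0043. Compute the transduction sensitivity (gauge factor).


GF = (dR/R) / epsilon
= 0.0080 / 0.0043
= 1.8605

1.8605


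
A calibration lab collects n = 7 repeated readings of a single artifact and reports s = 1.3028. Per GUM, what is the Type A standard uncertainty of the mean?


u_A = s / sqrt(n)
u_A = 1.3028 / sqrt(7)
u_A = 1.3028 / 2.6457513
u_A = 0.4924

0.4924


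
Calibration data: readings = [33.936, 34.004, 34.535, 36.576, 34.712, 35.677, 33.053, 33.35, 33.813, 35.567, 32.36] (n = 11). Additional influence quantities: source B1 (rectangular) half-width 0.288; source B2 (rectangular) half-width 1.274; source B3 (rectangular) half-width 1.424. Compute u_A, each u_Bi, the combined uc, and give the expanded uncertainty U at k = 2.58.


mean = (33.936 + 34.004 + 34.535 + 36.576 + 34.712 + 35.677 + 33.053 + 33.35 + 33.813 + 35.567 + 32.36) / 11 = 34.32572727
s = sqrt(sum((x - mean)^2)/(n-1)) = 1.2481055
u_A = s / sqrt(n) = 1.2481055 / sqrt(11) = 0.37631797
u_B1 = 0.288 / sqrt(3) = 0.16627688
u_B2 = 1.274 / sqrt(3) = 0.73554424
u_B3 = 1.424 / sqrt(3) = 0.82214678
uc = sqrt(0.37631797^2 + 0.16627688^2 + 0.73554424^2 + 0.82214678^2) = 1.1773758
U = k * uc = 2.58 * 1.1773758
U = 3.0376

3.0376


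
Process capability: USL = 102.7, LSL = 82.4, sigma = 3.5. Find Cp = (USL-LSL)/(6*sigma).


Cp = (USL - LSL) / (6 * sigma)
= (102.7 - 82.4) / (6 * 3.5)
= 20.3000 / 21.0000
= 0.9667

0.9667


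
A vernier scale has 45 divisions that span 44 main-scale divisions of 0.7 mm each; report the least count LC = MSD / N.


LC = MSD / n_div
= 0.7 / 45
= 0.0156

0.0156


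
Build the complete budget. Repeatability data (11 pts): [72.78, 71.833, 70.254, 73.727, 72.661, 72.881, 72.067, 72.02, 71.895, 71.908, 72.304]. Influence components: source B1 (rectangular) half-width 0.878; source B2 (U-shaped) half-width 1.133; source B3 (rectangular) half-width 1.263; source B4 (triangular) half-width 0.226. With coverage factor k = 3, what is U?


mean = (72.78 + 71.833 + 70.254 + 73.727 + 72.661 + 72.881 + 72.067 + 72.02 + 71.895 + 71.908 + 72.304) / 11 = 72.21181818
s = sqrt(sum((x - mean)^2)/(n-1)) = 0.86623748
u_A = s / sqrt(n) = 0.86623748 / sqrt(11) = 0.26118043
u_B1 = 0.878 / sqrt(3) = 0.50691354
u_B2 = 1.133 / sqrt(2) = 0.80115198
u_B3 = 1.263 / sqrt(3) = 0.72919339
u_B4 = 0.226 / sqrt(6) = 0.092264114
uc = sqrt(0.26118043^2 + 0.50691354^2 + 0.80115198^2 + 0.72919339^2 + 0.092264114^2) = 1.2277038
U = k * uc = 3 * 1.2277038
U = 3.6831

3.6831


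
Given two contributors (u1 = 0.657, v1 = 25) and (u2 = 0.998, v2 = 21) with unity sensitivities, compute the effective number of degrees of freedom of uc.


uc = sqrt(u1^2 + u2^2) = sqrt(0.657^2 + 0.998^2) = 1.1948443
v_eff = uc^4 / (u1^4/v1 + u2^4/v2)
= 1.1948443^4 / (0.657^4/25 + 0.998^4/21)
= 2.0381928 / 0.054692071
v_eff = 37.2667

37.2667


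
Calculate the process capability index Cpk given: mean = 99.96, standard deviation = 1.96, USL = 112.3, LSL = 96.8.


Cpu = (USL - mean) / (3*sigma) = (112.3 - 99.96) / (3*1.96) = 2.0986
Cpl = (mean - LSL) / (3*sigma) = (99.96 - 96.8) / (3*1.96) = 0.5374
Cpk = min(Cpu, Cpl) = 0.5374

0.5374


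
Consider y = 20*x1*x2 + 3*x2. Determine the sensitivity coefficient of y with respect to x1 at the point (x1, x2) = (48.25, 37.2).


y = 20*x1*x2 + 3*x2
dy/dx1 = 20*x2
Evaluate at x2 = 37.2: c1 = 20 * 37.2
c1 = 744.0000

744.0000


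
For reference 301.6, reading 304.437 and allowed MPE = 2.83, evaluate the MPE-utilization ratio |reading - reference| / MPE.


e = indication - reference = 304.437 - 301.6 = 2.8370
|e| = 2.8370
ratio = |e| / MPE = 2.8370 / 2.83
ratio = 1.0025

1.0025


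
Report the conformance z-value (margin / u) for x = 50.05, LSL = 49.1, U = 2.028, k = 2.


u = U / k = 2.028 / 2 = 1.014
margin = |LSL - x| = |49.1 - 50.05| = 0.95
z = margin / u = 0.95 / 1.014
z = 0.9369

0.9369


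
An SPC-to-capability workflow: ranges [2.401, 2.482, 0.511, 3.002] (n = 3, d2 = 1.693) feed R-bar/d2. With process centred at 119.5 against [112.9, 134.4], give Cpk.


R_bar = (2.401 + 2.482 + 0.511 + 3.002) / 4 = 2.099
sigma = R_bar / d2 = 2.099 / 1.693 = 1.239811
Cp = (USL - LSL)/(6*sigma) = (134.4 - 112.9)/(6*1.239811) = 2.8902
Cpu = (134.4 - 119.5)/(3*1.239811) = 4.0060
Cpl = (119.5 - 112.9)/(3*1.239811) = 1.7745
Cpk = min(Cpu, Cpl) = 1.7745

1.7745


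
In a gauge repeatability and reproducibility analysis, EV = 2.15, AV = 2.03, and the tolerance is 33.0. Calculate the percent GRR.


GRR = sqrt(EV^2 + AV^2) = sqrt(2.15^2 + 2.03^2) = 2.9569241
%GRR = GRR / tol * 100 = 2.9569241 / 33.0 * 100
%GRR = 8.9604

8.9604


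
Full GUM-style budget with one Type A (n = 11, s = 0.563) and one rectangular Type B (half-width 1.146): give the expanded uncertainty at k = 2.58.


u_A = s / sqrt(n) = 0.563 / sqrt(11) = 0.16975089
u_B = half_width / sqrt(3) = 1.146 / sqrt(3) = 0.66164341
uc = sqrt(u_A^2 + u_B^2) = sqrt(0.16975089^2 + 0.66164341^2) = 0.68307201
U = k * uc = 2.58 * 0.68307201
U = 1.7623

1.7623


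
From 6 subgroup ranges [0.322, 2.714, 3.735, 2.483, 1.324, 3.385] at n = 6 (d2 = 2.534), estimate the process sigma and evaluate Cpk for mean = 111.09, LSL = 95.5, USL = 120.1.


R_bar = (0.322 + 2.714 + 3.735 + 2.483 + 1.324 + 3.385) / 6 = 2.3271667
sigma = R_bar / d2 = 2.3271667 / 2.534 = 0.91837676
Cp = (USL - LSL)/(6*sigma) = (120.1 - 95.5)/(6*0.91837676) = 4.4644
Cpu = (120.1 - 111.09)/(3*0.91837676) = 3.2703
Cpl = (111.09 - 95.5)/(3*0.91837676) = 5.6585
Cpk = min(Cpu, Cpl) = 3.2703

3.2703


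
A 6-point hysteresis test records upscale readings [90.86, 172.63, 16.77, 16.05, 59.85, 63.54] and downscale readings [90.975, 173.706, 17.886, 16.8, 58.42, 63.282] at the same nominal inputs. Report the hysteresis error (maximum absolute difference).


|90.86 - 90.975| = 0.1150
|172.63 - 173.706| = 1.0760
|16.77 - 17.886| = 1.1160
|16.05 - 16.8| = 0.7500
|59.85 - 58.42| = 1.4300
|63.54 - 63.282| = 0.2580
hysteresis = max(diffs) = 1.4300

1.4300


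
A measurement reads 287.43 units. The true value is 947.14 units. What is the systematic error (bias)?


Systematic error = measured - true
= 287.43 - 947.14
= -659.7100

-659.7100


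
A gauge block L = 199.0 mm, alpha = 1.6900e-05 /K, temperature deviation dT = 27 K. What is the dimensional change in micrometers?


dL = L * alpha * dT
= 199.0 * 1.6900e-05 * 27
= 0.0908037 mm
dL_um = 0.0908037 * 1000 = 90.8037 um

90.8037


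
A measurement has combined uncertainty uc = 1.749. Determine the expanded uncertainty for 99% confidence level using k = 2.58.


U = k * uc
U = 2.58 * 1.749
U = 4.5124

4.5124


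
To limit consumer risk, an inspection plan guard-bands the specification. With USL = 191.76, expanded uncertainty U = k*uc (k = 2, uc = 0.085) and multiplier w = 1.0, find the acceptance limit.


U = k * uc = 2 * 0.085 = 0.17
guard band g = w * U = 1.0 * 0.17 = 0.17
AL = USL - g = 191.76 - 0.17
AL = 191.5900

191.5900


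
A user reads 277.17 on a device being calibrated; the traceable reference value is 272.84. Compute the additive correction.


Correction = standard - reading
= 272.84 - 277.17
= -4.3300

-4.3300


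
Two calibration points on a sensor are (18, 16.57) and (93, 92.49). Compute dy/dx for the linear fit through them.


slope = (y2 - y1) / (x2 - x1)
= (92.49 - 16.57) / (93 - 18)
= 75.9200 / 75
= 1.0123

1.0123


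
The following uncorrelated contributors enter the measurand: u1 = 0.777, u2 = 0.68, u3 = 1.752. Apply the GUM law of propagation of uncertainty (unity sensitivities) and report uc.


uc = sqrt(0.777^2 + 0.68^2 + 1.752^2)
uc = sqrt(4.135633)
uc = 2.0336

2.0336


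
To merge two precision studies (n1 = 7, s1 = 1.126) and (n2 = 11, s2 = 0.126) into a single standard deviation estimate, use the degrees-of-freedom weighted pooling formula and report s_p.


s_p = sqrt(((n1-1)*s1^2 + (n2-1)*s2^2) / (n1+n2-2))
numerator = (7-1)*1.126^2 + (11-1)*0.126^2 = 7.607256 + 0.15876 = 7.766016
denominator = 7 + 11 - 2 = 16
s_p^2 = 7.766016 / 16 = 0.485376
s_p = sqrt(0.485376) = 0.6967

0.6967


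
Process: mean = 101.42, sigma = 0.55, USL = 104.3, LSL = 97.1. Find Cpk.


Cpu = (USL - mean) / (3*sigma) = (104.3 - 101.42) / (3*0.55) = 1.7455
Cpl = (mean - LSL) / (3*sigma) = (101.42 - 97.1) / (3*0.55) = 2.6182
Cpk = min(Cpu, Cpl) = 1.7455

1.7455


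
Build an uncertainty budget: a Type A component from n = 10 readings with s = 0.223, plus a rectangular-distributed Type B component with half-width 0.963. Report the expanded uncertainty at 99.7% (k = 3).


u_A = s / sqrt(n) = 0.223 / sqrt(10) = 0.070518792
u_B = half_width / sqrt(3) = 0.963 / sqrt(3) = 0.55598831
uc = sqrt(u_A^2 + u_B^2) = sqrt(0.070518792^2 + 0.55598831^2) = 0.56044259
U = k * uc = 3 * 0.56044259
U = 1.6813

1.6813


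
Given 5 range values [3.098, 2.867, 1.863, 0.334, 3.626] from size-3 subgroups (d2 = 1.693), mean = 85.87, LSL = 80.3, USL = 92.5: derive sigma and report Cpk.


R_bar = (3.098 + 2.867 + 1.863 + 0.334 + 3.626) / 5 = 2.3576
sigma = R_bar / d2 = 2.3576 / 1.693 = 1.3925576
Cp = (USL - LSL)/(6*sigma) = (92.5 - 80.3)/(6*1.3925576) = 1.4601
Cpu = (92.5 - 85.87)/(3*1.3925576) = 1.5870
Cpl = (85.87 - 80.3)/(3*1.3925576) = 1.3333
Cpk = min(Cpu, Cpl) = 1.3333

1.3333


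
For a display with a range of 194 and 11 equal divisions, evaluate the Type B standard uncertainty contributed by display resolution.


resolution = range / divisions
resolution = 194 / 11 = 17.636364
u_res = resolution / (2*sqrt(3))
u_res = 17.636364 / 3.4641016
u_res = 5.0912

5.0912


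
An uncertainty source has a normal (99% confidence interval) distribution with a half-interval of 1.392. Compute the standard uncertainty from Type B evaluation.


u_B = half_width / 2.576
u_B = 1.392 / 2.576
u_B = 0.5404

0.5404


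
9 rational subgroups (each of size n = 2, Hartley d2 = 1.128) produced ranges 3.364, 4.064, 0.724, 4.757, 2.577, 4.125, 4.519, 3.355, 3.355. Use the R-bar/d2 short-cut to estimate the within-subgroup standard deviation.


R_bar = (3.364 + 4.064 + 0.724 + 4.757 + 2.577 + 4.125 + 4.519 + 3.355 + 3.355) / 9
R_bar = 30.84 / 9 = 3.4266667
sigma_hat = R_bar / d2 = 3.4266667 / 1.128 = 3.0378

3.0378


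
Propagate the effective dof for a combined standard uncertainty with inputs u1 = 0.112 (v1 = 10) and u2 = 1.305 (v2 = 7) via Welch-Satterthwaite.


uc = sqrt(u1^2 + u2^2) = sqrt(0.112^2 + 1.305^2) = 1.3097973
v_eff = uc^4 / (u1^4/v1 + u2^4/v2)
= 1.3097973^4 / (0.112^4/10 + 1.305^4/7)
= 2.9431769 / 0.41434347
v_eff = 7.1032

7.1032


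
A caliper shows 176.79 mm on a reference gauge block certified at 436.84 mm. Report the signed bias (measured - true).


Systematic error = measured - true
= 176.79 - 436.84
= -260.0500

-260.0500


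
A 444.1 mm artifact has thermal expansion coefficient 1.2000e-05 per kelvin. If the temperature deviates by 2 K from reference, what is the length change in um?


dL = L * alpha * dT
= 444.1 * 1.2000e-05 * 2
= 0.0106584 mm
dL_um = 0.0106584 * 1000 = 10.6584 um

10.6584


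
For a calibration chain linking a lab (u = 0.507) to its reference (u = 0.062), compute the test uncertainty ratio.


TUR = u_lab / u_ref
= 0.507 / 0.062
= 8.1774

8.1774


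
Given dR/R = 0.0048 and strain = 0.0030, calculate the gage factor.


GF = (dR/R) / epsilon
= 0.0048 / 0.0030
= 1.6000

1.6000


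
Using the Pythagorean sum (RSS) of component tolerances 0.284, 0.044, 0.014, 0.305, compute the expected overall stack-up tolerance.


RSS = sqrt(0.284^2 + 0.044^2 + 0.014^2 + 0.305^2)
= sqrt(0.175813)
= 0.4193

0.4193


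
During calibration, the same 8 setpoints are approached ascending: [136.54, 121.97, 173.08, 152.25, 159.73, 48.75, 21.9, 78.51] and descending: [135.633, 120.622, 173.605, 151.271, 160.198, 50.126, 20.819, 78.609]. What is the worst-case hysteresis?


|136.54 - 135.633| = 0.9070
|121.97 - 120.622| = 1.3480
|173.08 - 173.605| = 0.5250
|152.25 - 151.271| = 0.9790
|159.73 - 160.198| = 0.4680
|48.75 - 50.126| = 1.3760
|21.9 - 20.819| = 1.0810
|78.51 - 78.609| = 0.0990
hysteresis = max(diffs) = 1.3760

1.3760


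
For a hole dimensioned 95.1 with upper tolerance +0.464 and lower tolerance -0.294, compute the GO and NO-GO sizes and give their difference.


GO = nominal - lower_tol (smallest hole = maximum material condition)
GO = 95.1 - 0.294 = 94.806
NO-GO = nominal + upper_tol (largest hole = least material condition)
NO-GO = 95.1 + 0.464 = 95.564
spread = NO-GO - GO = 95.564 - 94.806 = 0.7580

0.7580


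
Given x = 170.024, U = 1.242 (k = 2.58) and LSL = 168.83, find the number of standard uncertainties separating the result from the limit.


u = U / k = 1.242 / 2.58 = 0.48139535
margin = |LSL - x| = |168.83 - 170.024| = 1.194
z = margin / u = 1.194 / 0.48139535
z = 2.4803

2.4803


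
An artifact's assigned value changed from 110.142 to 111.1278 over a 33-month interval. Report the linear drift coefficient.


rate = (v2 - v1) / months
= (111.1278 - 110.142) / 33
= 0.9858 / 33
= 0.0299

0.0299


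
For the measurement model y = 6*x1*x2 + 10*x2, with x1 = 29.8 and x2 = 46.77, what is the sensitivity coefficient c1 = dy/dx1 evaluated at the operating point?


y = 6*x1*x2 + 10*x2
dy/dx1 = 6*x2
Evaluate at x2 = 46.77: c1 = 6 * 46.77
c1 = 280.6200

280.6200


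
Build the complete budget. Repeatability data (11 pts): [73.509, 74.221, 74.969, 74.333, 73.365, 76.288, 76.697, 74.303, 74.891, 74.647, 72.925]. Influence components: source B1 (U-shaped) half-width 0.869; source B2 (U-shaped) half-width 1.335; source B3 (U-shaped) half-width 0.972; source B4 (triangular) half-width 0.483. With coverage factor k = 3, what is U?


mean = (73.509 + 74.221 + 74.969 + 74.333 + 73.365 + 76.288 + 76.697 + 74.303 + 74.891 + 74.647 + 72.925) / 11 = 74.55890909
s = sqrt(sum((x - mean)^2)/(n-1)) = 1.1521936
u_A = s / sqrt(n) = 1.1521936 / sqrt(11) = 0.34739944
u_B1 = 0.869 / sqrt(2) = 0.61447579
u_B2 = 1.335 / sqrt(2) = 0.94398755
u_B3 = 0.972 / sqrt(2) = 0.68730779
u_B4 = 0.483 / sqrt(6) = 0.19718392
uc = sqrt(0.34739944^2 + 0.61447579^2 + 0.94398755^2 + 0.68730779^2 + 0.19718392^2) = 1.3786417
U = k * uc = 3 * 1.3786417
U = 4.1359

4.1359


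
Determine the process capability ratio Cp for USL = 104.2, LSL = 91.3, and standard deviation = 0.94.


Cp = (USL - LSL) / (6 * sigma)
= (104.2 - 91.3) / (6 * 0.94)
= 12.9000 / 5.6400
= 2.2872

2.2872


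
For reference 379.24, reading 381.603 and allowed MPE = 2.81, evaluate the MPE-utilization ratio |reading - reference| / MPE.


e = indication - reference = 381.603 - 379.24 = 2.3630
|e| = 2.3630
ratio = |e| / MPE = 2.3630 / 2.81
ratio = 0.8409

0.8409


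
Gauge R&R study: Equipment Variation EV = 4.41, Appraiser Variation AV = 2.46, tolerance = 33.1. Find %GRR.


GRR = sqrt(EV^2 + AV^2) = sqrt(4.41^2 + 2.46^2) = 5.0497228
%GRR = GRR / tol * 100 = 5.0497228 / 33.1 * 100
%GRR = 15.2560

15.2560


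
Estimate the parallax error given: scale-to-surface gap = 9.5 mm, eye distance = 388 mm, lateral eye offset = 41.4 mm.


error = h * offset / d
= 9.5 * 41.4 / 388
= 1.0137

1.0137


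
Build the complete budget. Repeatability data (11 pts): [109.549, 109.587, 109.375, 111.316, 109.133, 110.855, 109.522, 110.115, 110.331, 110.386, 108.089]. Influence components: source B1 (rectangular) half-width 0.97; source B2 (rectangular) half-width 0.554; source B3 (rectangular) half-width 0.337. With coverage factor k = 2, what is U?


mean = (109.549 + 109.587 + 109.375 + 111.316 + 109.133 + 110.855 + 109.522 + 110.115 + 110.331 + 110.386 + 108.089) / 11 = 109.8416364
s = sqrt(sum((x - mean)^2)/(n-1)) = 0.8863116
u_A = s / sqrt(n) = 0.8863116 / sqrt(11) = 0.267233
u_B1 = 0.97 / sqrt(3) = 0.56002976
u_B2 = 0.554 / sqrt(3) = 0.31985205
u_B3 = 0.337 / sqrt(3) = 0.19456704
uc = sqrt(0.267233^2 + 0.56002976^2 + 0.31985205^2 + 0.19456704^2) = 0.72471268
U = k * uc = 2 * 0.72471268
U = 1.4494

1.4494


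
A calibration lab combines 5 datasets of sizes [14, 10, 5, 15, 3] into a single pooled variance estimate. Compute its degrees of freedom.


nu = sum_i (n_i - 1)
nu = ((14 - 1) + (10 - 1) + (5 - 1) + (15 - 1) + (3 - 1))
nu = 13 + 9 + 4 + 14 + 2
nu = 42

42


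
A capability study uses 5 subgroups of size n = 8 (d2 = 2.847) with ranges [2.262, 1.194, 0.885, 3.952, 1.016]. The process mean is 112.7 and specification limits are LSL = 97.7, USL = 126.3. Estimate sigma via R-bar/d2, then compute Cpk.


R_bar = (2.262 + 1.194 + 0.885 + 3.952 + 1.016) / 5 = 1.8618
sigma = R_bar / d2 = 1.8618 / 2.847 = 0.65395153
Cp = (USL - LSL)/(6*sigma) = (126.3 - 97.7)/(6*0.65395153) = 7.2890
Cpu = (126.3 - 112.7)/(3*0.65395153) = 6.9322
Cpl = (112.7 - 97.7)/(3*0.65395153) = 7.6458
Cpk = min(Cpu, Cpl) = 6.9322

6.9322


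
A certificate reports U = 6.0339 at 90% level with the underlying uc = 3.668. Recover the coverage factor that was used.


k = U / uc
k = 6.0339 / 3.668
k = 1.645

1.645


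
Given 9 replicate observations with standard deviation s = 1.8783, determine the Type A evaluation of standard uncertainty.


u_A = s / sqrt(n)
u_A = 1.8783 / sqrt(9)
u_A = 1.8783 / 3
u_A = 0.6261

0.6261


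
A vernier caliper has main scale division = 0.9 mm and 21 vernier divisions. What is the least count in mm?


LC = MSD / n_div
= 0.9 / 21
= 0.0429

0.0429


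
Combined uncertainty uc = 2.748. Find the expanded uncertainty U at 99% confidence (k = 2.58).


U = k * uc
U = 2.58 * 2.748
U = 7.0898

7.0898


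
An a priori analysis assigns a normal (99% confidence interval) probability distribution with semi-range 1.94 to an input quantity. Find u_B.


u_B = half_width / 2.576
u_B = 1.94 / 2.576
u_B = 0.7531

0.7531


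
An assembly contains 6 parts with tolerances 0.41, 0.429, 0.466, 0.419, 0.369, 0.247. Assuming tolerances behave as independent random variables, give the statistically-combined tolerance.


RSS = sqrt(0.41^2 + 0.429^2 + 0.466^2 + 0.419^2 + 0.369^2 + 0.247^2)
= sqrt(0.942028)
= 0.9706

0.9706


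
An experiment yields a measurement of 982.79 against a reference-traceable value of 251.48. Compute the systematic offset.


Systematic error = measured - true
= 982.79 - 251.48
= 731.3100

731.3100


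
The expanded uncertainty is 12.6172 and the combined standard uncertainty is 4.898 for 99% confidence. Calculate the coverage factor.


k = U / uc
k = 12.6172 / 4.898
k = 2.576

2.576


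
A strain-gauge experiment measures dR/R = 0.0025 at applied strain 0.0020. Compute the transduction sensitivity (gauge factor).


GF = (dR/R) / epsilon
= 0.0025 / 0.0020
= 1.2500

1.2500


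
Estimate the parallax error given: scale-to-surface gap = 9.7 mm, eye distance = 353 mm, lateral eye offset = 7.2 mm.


error = h * offset / d
= 9.7 * 7.2 / 353
= 0.1978

0.1978


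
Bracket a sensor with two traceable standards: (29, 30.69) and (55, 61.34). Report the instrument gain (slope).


slope = (y2 - y1) / (x2 - x1)
= (61.34 - 30.69) / (55 - 29)
= 30.6500 / 26
= 1.1788

1.1788


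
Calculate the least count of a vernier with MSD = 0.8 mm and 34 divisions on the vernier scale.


LC = MSD / n_div
= 0.8 / 34
= 0.0235

0.0235


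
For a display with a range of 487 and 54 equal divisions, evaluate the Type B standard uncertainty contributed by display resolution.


resolution = range / divisions
resolution = 487 / 54 = 9.0185185
u_res = resolution / (2*sqrt(3))
u_res = 9.0185185 / 3.4641016
u_res = 2.6034

2.6034


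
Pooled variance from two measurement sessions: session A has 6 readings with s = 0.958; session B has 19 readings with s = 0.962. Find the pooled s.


s_p = sqrt(((n1-1)*s1^2 + (n2-1)*s2^2) / (n1+n2-2))
numerator = (6-1)*0.958^2 + (19-1)*0.962^2 = 4.58882 + 16.657992 = 21.246812
denominator = 6 + 19 - 2 = 23
s_p^2 = 21.246812 / 23 = 0.92377443
s_p = sqrt(0.92377443) = 0.9611

0.9611


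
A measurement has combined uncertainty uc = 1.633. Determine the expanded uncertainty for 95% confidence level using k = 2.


U = k * uc
U = 2 * 1.633
U = 3.2660

3.2660


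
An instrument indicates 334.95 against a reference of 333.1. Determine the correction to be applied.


Correction = standard - reading
= 333.1 - 334.95
= -1.8500

-1.8500


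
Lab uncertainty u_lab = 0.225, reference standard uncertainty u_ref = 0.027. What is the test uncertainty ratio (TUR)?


TUR = u_lab / u_ref
= 0.225 / 0.027
= 8.3333

8.3333


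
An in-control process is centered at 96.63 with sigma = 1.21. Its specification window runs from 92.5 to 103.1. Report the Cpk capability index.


Cpu = (USL - mean) / (3*sigma) = (103.1 - 96.63) / (3*1.21) = 1.7824
Cpl = (mean - LSL) / (3*sigma) = (96.63 - 92.5) / (3*1.21) = 1.1377
Cpk = min(Cpu, Cpl) = 1.1377

1.1377
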